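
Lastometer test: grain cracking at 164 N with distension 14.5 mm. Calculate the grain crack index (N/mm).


Grain crack index = force / distension
Index = 164 / 14.5 = 11.3 N/mm


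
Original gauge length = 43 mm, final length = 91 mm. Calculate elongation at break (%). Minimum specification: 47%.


Extension = 91 - 43 = 48 mm
Elongation = 48 / 43 x 100 = 111.6%
Minimum required: 47%
Meets specification: Yes


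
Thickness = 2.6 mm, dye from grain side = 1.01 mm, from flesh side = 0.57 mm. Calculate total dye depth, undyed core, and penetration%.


Total dyed = 1.01 + 0.57 = 1.58 mm
Undyed core = 2.6 - 1.58 = 1.02 mm
Penetration = 1.58 / 2.6 x 100 = 60.8%


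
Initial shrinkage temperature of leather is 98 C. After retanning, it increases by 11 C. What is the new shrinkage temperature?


109 C

New Ts = 98 + 11 = 109 C


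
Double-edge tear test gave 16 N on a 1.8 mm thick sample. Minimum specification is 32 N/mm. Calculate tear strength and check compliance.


Tear strength = 16 / 1.8 = 8.9 N/mm
Required minimum = 32 N/mm
Compliant: No


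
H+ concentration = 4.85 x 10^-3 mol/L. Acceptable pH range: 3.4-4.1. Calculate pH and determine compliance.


pH = -log10(4.85 x 10^-3) = 2.31
Range: 3.4 to 4.1
Compliant: No


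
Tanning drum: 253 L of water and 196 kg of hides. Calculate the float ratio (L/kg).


Float ratio = water / hide weight
Ratio = 253 / 196 = 1.3


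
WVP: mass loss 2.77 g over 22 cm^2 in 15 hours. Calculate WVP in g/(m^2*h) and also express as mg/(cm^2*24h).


WVP = 2.77 / (22 x 15) x 10000 = 83.94 g/(m^2*h)
Mass loss in mg = 2.77 x 1000 = 2770 mg
Per cm^2 per 24h in mg: 2770 x 24 / (22 x 15) = 66480 / 330 = 201.45 mg/(cm^2*24h)


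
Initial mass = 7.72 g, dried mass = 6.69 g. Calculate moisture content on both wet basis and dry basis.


Wet basis = 13.3%
Dry basis = 15.4%

Moisture lost = 7.72 - 6.69 = 1.03 g
Wet basis MC = 1.03 / 7.72 x 100 = 13.3%
Dry basis MC = 1.03 / 6.69 x 100 = 15.4%


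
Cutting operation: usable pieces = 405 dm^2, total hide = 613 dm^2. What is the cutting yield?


66.1%

Yield = usable / total x 100
Yield = 405 / 613 x 100 = 66.1%


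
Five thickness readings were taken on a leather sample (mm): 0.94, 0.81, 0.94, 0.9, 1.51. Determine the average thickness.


1.02 mm


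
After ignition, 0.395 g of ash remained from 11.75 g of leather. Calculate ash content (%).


Ash% = 0.395 / 11.75 x 100
Ash% = 3.36%


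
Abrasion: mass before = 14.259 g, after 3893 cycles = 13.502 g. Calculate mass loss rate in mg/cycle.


0.194 mg/cycle


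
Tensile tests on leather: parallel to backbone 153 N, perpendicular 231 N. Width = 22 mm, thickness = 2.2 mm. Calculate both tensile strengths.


Parallel = 3.16 N/mm^2
Perpendicular = 4.77 N/mm^2

Area = 22 x 2.2 = 48.4 mm^2
TS (parallel) = 153 / 48.4 = 3.16 N/mm^2
TS (perpendicular) = 231 / 48.4 = 4.77 N/mm^2


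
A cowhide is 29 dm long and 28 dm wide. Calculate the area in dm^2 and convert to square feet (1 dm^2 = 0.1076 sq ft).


812 dm^2
87.37 sq ft

Area = 29 x 28 = 812 dm^2
Conversion: 812 x 0.1076 = 87.37 sq ft


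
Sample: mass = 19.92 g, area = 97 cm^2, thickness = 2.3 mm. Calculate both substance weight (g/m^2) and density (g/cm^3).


SW = 19.92 / 97 x 10000 = 2053.6 g/m^2
Volume = 97 x 2.3 / 10 = 22.31 cm^3
Density = 19.92 / 22.31 = 0.893 g/cm^3


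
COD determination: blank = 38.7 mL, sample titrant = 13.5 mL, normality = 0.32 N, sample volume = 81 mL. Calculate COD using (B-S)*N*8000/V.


COD = (38.7 - 13.5) x 0.32 x 8000 / 81
COD = 25.2 x 0.32 x 8000 / 81
COD = 796.4 mg/L


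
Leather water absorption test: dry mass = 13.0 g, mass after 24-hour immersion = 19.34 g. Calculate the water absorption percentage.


48.8%

Water absorbed = 19.34 - 13.0 = 6.34 g
WA% = 6.34 / 13.0 x 100 = 48.8%


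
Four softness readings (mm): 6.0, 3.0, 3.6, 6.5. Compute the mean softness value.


4.78 mm

Sum = 6.0 + 3.0 + 3.6 + 6.5
Mean = 19.1 / 4 = 4.78 mm


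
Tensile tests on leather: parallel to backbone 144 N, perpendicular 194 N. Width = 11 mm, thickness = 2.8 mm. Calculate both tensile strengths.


Parallel = 4.68 N/mm^2
Perpendicular = 6.30 N/mm^2

Area = 11 x 2.8 = 30.8 mm^2
TS (parallel) = 144 / 30.8 = 4.68 N/mm^2
TS (perpendicular) = 194 / 30.8 = 6.30 N/mm^2


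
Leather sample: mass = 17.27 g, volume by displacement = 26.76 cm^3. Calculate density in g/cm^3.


Density = mass / volume
Density = 17.27 / 26.76 = 0.645 g/cm^3


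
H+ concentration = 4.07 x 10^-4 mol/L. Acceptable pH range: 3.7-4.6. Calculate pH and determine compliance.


pH = 3.39
Compliant: No

pH = -log10(4.07 x 10^-4) = 3.39
Range: 3.7 to 4.6
Compliant: No


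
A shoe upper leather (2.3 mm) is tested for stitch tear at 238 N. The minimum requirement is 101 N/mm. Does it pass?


STS = 238 / 2.3 = 103.5 N/mm
Minimum required: 101 N/mm
Passes: Yes


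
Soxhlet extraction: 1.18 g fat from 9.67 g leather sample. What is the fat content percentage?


12.2%

Fat content = 1.18 / 9.67 x 100
Fat = 12.2%


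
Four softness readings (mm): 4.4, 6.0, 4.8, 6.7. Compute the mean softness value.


5.48 mm


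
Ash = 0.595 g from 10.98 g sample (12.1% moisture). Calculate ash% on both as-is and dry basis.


As-is ash% = 0.595 / 10.98 x 100 = 5.42%
Dry mass = 10.98 x (100 - 12.1) / 100 = 9.65142 g
Dry-basis ash% = 0.595 / 9.65142 x 100 = 6.16%


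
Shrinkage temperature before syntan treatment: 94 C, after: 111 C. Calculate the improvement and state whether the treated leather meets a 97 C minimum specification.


Improvement = 17 C
Meets 97 C spec: Yes

Improvement = 111 - 94 = 17 C
Spec check: 111 C >= 97 C? Yes


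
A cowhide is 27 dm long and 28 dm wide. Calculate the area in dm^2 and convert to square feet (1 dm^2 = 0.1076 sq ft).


756 dm^2
81.35 sq ft


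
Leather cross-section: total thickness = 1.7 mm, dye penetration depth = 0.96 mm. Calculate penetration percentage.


Penetration% = 0.96 / 1.7 x 100
Penetration = 56.5%


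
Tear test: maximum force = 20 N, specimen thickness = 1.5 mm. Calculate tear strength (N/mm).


Tear strength = force / thickness
Tear = 20 / 1.5 = 13.3 N/mm


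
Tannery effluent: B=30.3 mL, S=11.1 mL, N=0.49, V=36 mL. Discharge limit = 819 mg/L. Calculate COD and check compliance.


COD = 2090.7 mg/L
Compliant: No

COD = (30.3 - 11.1) x 0.49 x 8000 / 36 = 2090.7 mg/L
Limit: 819 mg/L
Compliant: No


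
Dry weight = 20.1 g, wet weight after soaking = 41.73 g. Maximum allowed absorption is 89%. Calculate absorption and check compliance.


WA = (41.73 - 20.1) / 20.1 x 100 = 107.6%
Maximum allowed: 89%
Compliant: No


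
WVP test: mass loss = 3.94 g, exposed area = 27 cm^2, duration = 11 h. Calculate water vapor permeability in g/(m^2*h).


132.66 g/(m^2*h)


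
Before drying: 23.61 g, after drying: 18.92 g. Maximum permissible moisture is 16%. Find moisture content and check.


MC = (23.61 - 18.92) / 23.61 x 100 = 19.9%
Maximum: 16%
Acceptable: No


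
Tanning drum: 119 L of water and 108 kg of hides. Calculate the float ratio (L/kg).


1.1


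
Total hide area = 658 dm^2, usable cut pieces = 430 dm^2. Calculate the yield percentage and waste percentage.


Yield = 430 / 658 x 100 = 65.3%
Waste = 658 - 430 = 228 dm^2
Waste% = 100 - 65.3 = 34.7%


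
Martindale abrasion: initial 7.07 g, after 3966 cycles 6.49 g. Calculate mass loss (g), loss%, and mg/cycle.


Mass loss = 0.580 g
Loss = 8.20%
Rate = 0.146 mg/cycle

Loss = 7.07 - 6.49 = 0.580 g
Loss% = 0.580 / 7.07 x 100 = 8.20%
Rate = 0.580 / 3966 x 1000 = 0.146 mg/cycle


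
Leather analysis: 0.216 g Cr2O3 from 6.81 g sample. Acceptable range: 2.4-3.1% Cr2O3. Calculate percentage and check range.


Cr2O3% = 0.216 / 6.81 x 100 = 3.17%
Acceptable range: 2.4 to 3.1%
Within range: No


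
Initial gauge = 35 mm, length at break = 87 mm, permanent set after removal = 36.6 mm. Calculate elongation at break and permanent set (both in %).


Elongation at break = (87 - 35) / 35 x 100 = 148.6%
Permanent set = (36.6 - 35) / 35 x 100 = 4.6%


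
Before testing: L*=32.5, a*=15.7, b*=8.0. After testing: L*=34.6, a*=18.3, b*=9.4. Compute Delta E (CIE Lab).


dL = 34.6 - 32.5 = 2.1
da = 18.3 - 15.7 = 2.6
db = 9.4 - 8.0 = 1.4
dE = sqrt((2.1)^2 + (2.6)^2 + (1.4)^2) = 3.62


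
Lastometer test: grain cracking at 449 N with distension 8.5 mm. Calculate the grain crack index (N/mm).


Grain crack index = force / distension
Index = 449 / 8.5 = 52.8 N/mm


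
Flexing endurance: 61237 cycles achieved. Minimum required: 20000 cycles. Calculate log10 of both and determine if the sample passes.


log10(61237) = 4.79
log10(20000) = 4.30
Passes: Yes


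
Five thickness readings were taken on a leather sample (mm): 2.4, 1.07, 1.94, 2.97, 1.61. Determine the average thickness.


2.00 mm


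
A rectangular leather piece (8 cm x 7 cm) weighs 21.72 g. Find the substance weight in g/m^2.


Area = 8 x 7 = 56 cm^2
SW = 21.72 / 56 x 10000 = 3878.6 g/m^2


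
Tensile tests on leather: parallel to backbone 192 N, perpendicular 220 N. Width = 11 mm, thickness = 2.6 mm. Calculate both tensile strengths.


Parallel = 6.71 N/mm^2
Perpendicular = 7.69 N/mm^2

Area = 11 x 2.6 = 28.6 mm^2
TS (parallel) = 192 / 28.6 = 6.71 N/mm^2
TS (perpendicular) = 220 / 28.6 = 7.69 N/mm^2


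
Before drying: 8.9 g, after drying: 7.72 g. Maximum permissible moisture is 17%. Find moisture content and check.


MC = (8.9 - 7.72) / 8.9 x 100 = 13.3%
Maximum: 17%
Acceptable: Yes


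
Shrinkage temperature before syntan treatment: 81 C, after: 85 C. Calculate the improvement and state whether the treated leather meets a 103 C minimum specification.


Improvement = 85 - 81 = 4 C
Spec check: 85 C >= 103 C? No


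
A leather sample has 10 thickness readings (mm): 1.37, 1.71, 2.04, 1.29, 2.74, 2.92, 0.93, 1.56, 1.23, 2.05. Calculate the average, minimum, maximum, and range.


Average = 1.78 mm
Min = 0.93 mm
Max = 2.92 mm
Range = 1.99 mm


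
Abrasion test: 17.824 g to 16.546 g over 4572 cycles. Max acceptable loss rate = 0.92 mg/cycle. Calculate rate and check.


Loss = 17.824 - 16.546 = 1.278 g
Rate = 1.278 g / 4572 cycles x 1000 = 0.280 mg/cycle
Max = 0.92 mg/cycle
Passes: Yes


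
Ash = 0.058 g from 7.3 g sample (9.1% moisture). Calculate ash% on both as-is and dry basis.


As-is ash% = 0.058 / 7.3 x 100 = 0.79%
Dry mass = 7.3 x (100 - 9.1) / 100 = 6.6357 g
Dry-basis ash% = 0.058 / 6.6357 x 100 = 0.87%


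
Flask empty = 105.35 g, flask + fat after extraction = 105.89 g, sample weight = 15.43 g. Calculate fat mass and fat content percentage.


Fat mass = 105.89 - 105.35 = 0.54 g
Fat% = 0.54 / 15.43 x 100 = 3.5%


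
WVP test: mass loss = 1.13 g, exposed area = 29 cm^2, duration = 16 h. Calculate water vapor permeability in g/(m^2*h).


24.35 g/(m^2*h)

WVP = mass_loss / (area x time) x 10000
WVP = 1.13 / (29 x 16) x 10000
WVP = 1.13 / 464 x 10000 = 24.35 g/(m^2*h)


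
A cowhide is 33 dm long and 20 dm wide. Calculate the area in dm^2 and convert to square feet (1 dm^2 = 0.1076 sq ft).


Area = 33 x 20 = 660 dm^2
Conversion: 660 x 0.1076 = 71.02 sq ft


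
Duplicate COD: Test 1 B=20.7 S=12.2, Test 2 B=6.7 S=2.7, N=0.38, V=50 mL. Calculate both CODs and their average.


COD1 = (20.7 - 12.2) x 0.38 x 8000 / 50 = 516.8 mg/L
COD2 = (6.7 - 2.7) x 0.38 x 8000 / 50 = 243.2 mg/L
Average = (516.8 + 243.2) / 2 = 380.0 mg/L


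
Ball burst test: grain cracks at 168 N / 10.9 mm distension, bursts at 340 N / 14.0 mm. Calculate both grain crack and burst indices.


Crack index = 168 / 10.9 = 15.4 N/mm
Burst index = 340 / 14.0 = 24.3 N/mm


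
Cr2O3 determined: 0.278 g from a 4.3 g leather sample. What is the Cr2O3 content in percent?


Cr2O3% = 0.278 / 4.3 x 100
Cr2O3% = 6.47%


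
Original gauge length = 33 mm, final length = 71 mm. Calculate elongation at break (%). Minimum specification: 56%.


Elongation = 115.2%
Meets spec: Yes


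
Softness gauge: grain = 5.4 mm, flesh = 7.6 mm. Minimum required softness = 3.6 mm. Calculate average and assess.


Average softness = 6.50 mm
Meets requirement: Yes

Average = (5.4 + 7.6) / 2 = 6.50 mm
Minimum = 3.6 mm
Meets requirement: Yes


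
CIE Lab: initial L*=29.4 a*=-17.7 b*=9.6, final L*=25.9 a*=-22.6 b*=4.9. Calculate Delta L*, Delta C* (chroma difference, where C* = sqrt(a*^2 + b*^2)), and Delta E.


Delta L* = -3.5
Delta C* = 2.99
Delta E = 7.64


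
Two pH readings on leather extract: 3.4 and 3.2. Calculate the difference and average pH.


Difference = |3.4 - 3.2| = 0.2
Average = (3.4 + 3.2) / 2 = 3.30


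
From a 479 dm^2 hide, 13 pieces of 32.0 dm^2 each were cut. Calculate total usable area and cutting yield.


Usable area = 416.0 dm^2
Yield = 86.8%

Total usable = 13 x 32.0 = 416.0 dm^2
Yield = 416.0 / 479 x 100 = 86.8%


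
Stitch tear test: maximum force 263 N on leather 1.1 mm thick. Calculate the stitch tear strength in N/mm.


Stitch tear strength = force / thickness
STS = 263 / 1.1 = 239.1 N/mm


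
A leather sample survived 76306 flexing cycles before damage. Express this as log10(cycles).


log10(76306) = 4.88


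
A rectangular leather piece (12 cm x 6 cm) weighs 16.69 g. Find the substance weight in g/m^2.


Area = 12 x 6 = 72 cm^2
SW = 16.69 / 72 x 10000 = 2318.1 g/m^2


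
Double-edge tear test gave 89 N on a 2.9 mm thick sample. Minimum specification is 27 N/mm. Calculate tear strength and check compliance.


Tear strength = 30.7 N/mm
Compliant: Yes

Tear strength = 89 / 2.9 = 30.7 N/mm
Required minimum = 27 N/mm
Compliant: Yes


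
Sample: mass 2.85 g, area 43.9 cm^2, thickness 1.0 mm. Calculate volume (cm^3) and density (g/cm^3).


Thickness in cm = 1.0 / 10 = 0.10 cm
Volume = 43.9 x 0.10 = 4.390 cm^3
Density = 2.85 / 4.390 = 0.649 g/cm^3


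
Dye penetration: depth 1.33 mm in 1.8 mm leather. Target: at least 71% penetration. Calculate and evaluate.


Penetration = 1.33 / 1.8 x 100 = 73.9%
Target: 71%
Meets target: Yes


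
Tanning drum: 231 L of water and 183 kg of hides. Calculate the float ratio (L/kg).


Float ratio = water / hide weight
Ratio = 231 / 183 = 1.3


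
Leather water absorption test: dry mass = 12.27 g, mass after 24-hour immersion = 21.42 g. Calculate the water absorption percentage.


74.6%

Water absorbed = 21.42 - 12.27 = 9.15 g
WA% = 9.15 / 12.27 x 100 = 74.6%


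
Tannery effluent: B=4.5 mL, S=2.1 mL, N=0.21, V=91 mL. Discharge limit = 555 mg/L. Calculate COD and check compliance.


COD = (4.5 - 2.1) x 0.21 x 8000 / 91 = 44.3 mg/L
Limit: 555 mg/L
Compliant: Yes


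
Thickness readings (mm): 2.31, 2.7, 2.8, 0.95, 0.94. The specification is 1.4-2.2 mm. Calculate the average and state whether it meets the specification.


Sum = 9.70
Average = 9.70 / 5 = 1.94 mm
Specification range: 1.4 to 2.2 mm
Within spec: Yes


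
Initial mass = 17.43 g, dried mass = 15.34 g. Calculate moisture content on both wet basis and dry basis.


Wet basis = 12.0%
Dry basis = 13.6%

Moisture lost = 17.43 - 15.34 = 2.09 g
Wet basis MC = 2.09 / 17.43 x 100 = 12.0%
Dry basis MC = 2.09 / 15.34 x 100 = 13.6%


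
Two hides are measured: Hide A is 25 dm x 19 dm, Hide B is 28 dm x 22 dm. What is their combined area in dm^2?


Hide A area = 25 x 19 = 475 dm^2
Hide B area = 28 x 22 = 616 dm^2
Total = 475 + 616 = 1091 dm^2


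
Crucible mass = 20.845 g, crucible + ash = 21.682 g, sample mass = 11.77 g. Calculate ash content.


Ash mass = 0.837 g
Ash content = 7.11%


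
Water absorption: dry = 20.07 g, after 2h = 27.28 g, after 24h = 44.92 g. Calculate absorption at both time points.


WA (2h) = (27.28 - 20.07) / 20.07 x 100 = 35.9%
WA (24h) = (44.92 - 20.07) / 20.07 x 100 = 123.8%


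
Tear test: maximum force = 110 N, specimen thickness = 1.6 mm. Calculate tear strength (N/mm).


68.8 N/mm

Tear strength = force / thickness
Tear = 110 / 1.6 = 68.8 N/mm


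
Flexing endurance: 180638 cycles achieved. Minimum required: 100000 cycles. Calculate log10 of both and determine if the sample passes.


Achieved: log10 = 5.26
Required: log10 = 5.00
Passes: Yes

log10(180638) = 5.26
log10(100000) = 5.00
Passes: Yes


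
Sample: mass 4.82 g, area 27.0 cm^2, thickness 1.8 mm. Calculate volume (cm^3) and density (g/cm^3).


Volume = 4.860 cm^3
Density = 0.992 g/cm^3


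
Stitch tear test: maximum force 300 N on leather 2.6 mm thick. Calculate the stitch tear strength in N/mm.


115.4 N/mm

Stitch tear strength = force / thickness
STS = 300 / 2.6 = 115.4 N/mm


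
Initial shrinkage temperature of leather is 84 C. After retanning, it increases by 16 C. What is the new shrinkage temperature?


New Ts = 84 + 16 = 100 C


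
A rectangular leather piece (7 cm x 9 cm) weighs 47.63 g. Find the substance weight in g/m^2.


Area = 7 x 9 = 63 cm^2
SW = 47.63 / 63 x 10000 = 7560.3 g/m^2


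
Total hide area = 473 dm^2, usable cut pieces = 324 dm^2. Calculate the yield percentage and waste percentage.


Yield = 324 / 473 x 100 = 68.5%
Waste = 473 - 324 = 149 dm^2
Waste% = 100 - 68.5 = 31.5%


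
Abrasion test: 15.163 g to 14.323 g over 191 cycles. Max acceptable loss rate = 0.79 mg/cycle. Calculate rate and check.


Loss = 15.163 - 14.323 = 0.840 g
Rate = 0.840 g / 191 cycles x 1000 = 4.398 mg/cycle
Max = 0.79 mg/cycle
Passes: No


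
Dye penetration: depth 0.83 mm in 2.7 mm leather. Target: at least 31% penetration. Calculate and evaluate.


Penetration = 0.83 / 2.7 x 100 = 30.7%
Target: 31%
Meets target: No


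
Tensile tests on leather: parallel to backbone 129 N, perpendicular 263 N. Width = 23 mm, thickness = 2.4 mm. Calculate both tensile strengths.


Area = 23 x 2.4 = 55.2 mm^2
TS (parallel) = 129 / 55.2 = 2.34 N/mm^2
TS (perpendicular) = 263 / 55.2 = 4.76 N/mm^2


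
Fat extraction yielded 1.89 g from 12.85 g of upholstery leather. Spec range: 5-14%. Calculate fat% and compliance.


Fat% = 1.89 / 12.85 x 100 = 14.7%
Spec range: 5-14%
Compliant: No


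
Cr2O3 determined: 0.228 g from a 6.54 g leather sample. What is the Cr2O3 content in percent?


3.49%

Cr2O3% = 0.228 / 6.54 x 100
Cr2O3% = 3.49%


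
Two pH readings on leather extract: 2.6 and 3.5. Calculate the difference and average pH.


Difference = 0.9
Average pH = 3.05

Difference = |2.6 - 3.5| = 0.9
Average = (2.6 + 3.5) / 2 = 3.05


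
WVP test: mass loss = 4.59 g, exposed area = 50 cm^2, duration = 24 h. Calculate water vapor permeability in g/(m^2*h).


WVP = mass_loss / (area x time) x 10000
WVP = 4.59 / (50 x 24) x 10000
WVP = 4.59 / 1200 x 10000 = 38.25 g/(m^2*h)


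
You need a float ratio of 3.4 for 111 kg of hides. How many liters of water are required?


377.4 L

Water = hide weight x target ratio
Water = 111 x 3.4 = 377.4 L


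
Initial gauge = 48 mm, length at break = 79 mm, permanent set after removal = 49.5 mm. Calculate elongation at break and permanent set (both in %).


Elongation at break = 64.6%
Permanent set = 3.1%

Elongation at break = (79 - 48) / 48 x 100 = 64.6%
Permanent set = (49.5 - 48) / 48 x 100 = 3.1%


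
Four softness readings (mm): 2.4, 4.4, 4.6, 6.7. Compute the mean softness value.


Sum = 2.4 + 4.4 + 4.6 + 6.7
Mean = 18.1 / 4 = 4.53 mm


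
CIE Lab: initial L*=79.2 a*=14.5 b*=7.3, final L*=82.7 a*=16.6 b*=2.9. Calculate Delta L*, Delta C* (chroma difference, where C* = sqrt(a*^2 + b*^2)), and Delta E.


Delta L* = 3.5
Delta C* = 0.62
Delta E = 6.00


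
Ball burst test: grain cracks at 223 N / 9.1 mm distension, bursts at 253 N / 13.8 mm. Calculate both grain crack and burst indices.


Crack index = 223 / 9.1 = 24.5 N/mm
Burst index = 253 / 13.8 = 18.3 N/mm


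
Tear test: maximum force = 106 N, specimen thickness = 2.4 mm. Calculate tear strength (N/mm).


44.2 N/mm

Tear strength = force / thickness
Tear = 106 / 2.4 = 44.2 N/mm


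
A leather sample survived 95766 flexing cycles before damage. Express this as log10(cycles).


4.98

log10(95766) = 4.98


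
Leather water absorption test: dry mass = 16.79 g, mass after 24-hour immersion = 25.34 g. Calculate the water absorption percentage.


50.9%

Water absorbed = 25.34 - 16.79 = 8.55 g
WA% = 8.55 / 16.79 x 100 = 50.9%


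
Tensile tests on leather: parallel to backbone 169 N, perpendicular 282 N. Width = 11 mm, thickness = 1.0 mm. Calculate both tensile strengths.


Area = 11 x 1.0 = 11.0 mm^2
TS (parallel) = 169 / 11.0 = 15.36 N/mm^2
TS (perpendicular) = 282 / 11.0 = 25.64 N/mm^2


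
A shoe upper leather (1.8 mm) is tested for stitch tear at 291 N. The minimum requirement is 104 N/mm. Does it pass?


STS = 291 / 1.8 = 161.7 N/mm
Minimum required: 104 N/mm
Passes: Yes


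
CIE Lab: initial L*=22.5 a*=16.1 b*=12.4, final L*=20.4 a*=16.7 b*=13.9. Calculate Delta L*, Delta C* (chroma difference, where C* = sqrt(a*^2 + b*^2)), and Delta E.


Delta L* = 20.4 - 22.5 = -2.1
C1* = sqrt((16.1)^2 + (12.4)^2) = 20.322
C2* = sqrt((16.7)^2 + (13.9)^2) = 21.728
Delta C* = 21.728 - 20.322 = 1.41
Delta E = sqrt((-2.1)^2 + (0.6)^2 + (1.5)^2) = 2.65


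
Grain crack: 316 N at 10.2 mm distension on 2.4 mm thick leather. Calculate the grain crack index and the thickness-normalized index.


Crack index = 316 / 10.2 = 31.0 N/mm
Normalized = 31.0 / 2.4 = 12.9 N/mm per mm


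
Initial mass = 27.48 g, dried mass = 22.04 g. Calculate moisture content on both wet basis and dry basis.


Moisture lost = 27.48 - 22.04 = 5.44 g
Wet basis MC = 5.44 / 27.48 x 100 = 19.8%
Dry basis MC = 5.44 / 22.04 x 100 = 24.7%


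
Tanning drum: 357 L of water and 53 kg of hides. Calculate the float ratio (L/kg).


Float ratio = water / hide weight
Ratio = 357 / 53 = 6.7


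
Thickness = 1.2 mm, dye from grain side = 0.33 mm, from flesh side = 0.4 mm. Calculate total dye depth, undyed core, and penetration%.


Total dyed = 0.33 + 0.4 = 0.73 mm
Undyed core = 1.2 - 0.73 = 0.47 mm
Penetration = 0.73 / 1.2 x 100 = 60.8%


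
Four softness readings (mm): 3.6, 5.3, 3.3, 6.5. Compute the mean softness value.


4.68 mm


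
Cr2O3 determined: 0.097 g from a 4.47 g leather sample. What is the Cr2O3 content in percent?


Cr2O3% = 0.097 / 4.47 x 100
Cr2O3% = 2.17%


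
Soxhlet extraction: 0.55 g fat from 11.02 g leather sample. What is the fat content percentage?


Fat content = 0.55 / 11.02 x 100
Fat = 5.0%


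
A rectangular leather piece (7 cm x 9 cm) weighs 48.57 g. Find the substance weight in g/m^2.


Area = 7 x 9 = 63 cm^2
SW = 48.57 / 63 x 10000 = 7709.5 g/m^2


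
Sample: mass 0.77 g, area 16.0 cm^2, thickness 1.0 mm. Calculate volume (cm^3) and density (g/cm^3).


Volume = 1.600 cm^3
Density = 0.481 g/cm^3


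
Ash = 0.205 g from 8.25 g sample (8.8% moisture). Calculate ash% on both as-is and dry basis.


As-is ash% = 0.205 / 8.25 x 100 = 2.48%
Dry mass = 8.25 x (100 - 8.8) / 100 = 7.524 g
Dry-basis ash% = 0.205 / 7.524 x 100 = 2.72%


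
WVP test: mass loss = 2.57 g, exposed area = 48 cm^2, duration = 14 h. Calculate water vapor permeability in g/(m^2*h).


38.24 g/(m^2*h)

WVP = mass_loss / (area x time) x 10000
WVP = 2.57 / (48 x 14) x 10000
WVP = 2.57 / 672 x 10000 = 38.24 g/(m^2*h)


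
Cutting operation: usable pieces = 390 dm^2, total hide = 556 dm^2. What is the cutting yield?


70.1%

Yield = usable / total x 100
Yield = 390 / 556 x 100 = 70.1%


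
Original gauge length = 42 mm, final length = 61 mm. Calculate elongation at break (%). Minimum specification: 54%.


Elongation = 45.2%
Meets spec: No

Extension = 61 - 42 = 19 mm
Elongation = 19 / 42 x 100 = 45.2%
Minimum required: 54%
Meets specification: No


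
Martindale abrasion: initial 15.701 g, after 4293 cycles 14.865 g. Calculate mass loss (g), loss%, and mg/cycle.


Mass loss = 0.836 g
Loss = 5.32%
Rate = 0.195 mg/cycle

Loss = 15.701 - 14.865 = 0.836 g
Loss% = 0.836 / 15.701 x 100 = 5.32%
Rate = 0.836 / 4293 x 1000 = 0.195 mg/cycle


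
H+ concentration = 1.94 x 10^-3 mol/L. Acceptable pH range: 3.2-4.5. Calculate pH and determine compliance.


pH = 2.71
Compliant: No

pH = -log10(1.94 x 10^-3) = 2.71
Range: 3.2 to 4.5
Compliant: No


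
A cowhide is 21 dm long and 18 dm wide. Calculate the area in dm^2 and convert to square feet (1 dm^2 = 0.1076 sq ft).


Area = 21 x 18 = 378 dm^2
Conversion: 378 x 0.1076 = 40.67 sq ft


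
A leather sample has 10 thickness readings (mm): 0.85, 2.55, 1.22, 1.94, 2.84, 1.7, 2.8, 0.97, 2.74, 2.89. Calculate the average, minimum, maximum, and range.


Sum = 20.50
Average = 20.50 / 10 = 2.05 mm
Minimum = 0.85 mm
Maximum = 2.89 mm
Range = 2.89 - 0.85 = 2.04 mm


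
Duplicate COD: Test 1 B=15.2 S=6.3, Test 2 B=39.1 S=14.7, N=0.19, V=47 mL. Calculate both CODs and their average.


COD1 = (15.2 - 6.3) x 0.19 x 8000 / 47 = 287.8 mg/L
COD2 = (39.1 - 14.7) x 0.19 x 8000 / 47 = 789.1 mg/L
Average = (287.8 + 789.1) / 2 = 538.5 mg/L


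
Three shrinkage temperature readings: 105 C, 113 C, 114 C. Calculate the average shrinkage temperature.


Average = (105 + 113 + 114) / 3
Average = 332 / 3 = 110.7 C


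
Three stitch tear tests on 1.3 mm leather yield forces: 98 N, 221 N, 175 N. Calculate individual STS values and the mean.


STS1 = 98 / 1.3 = 75.4 N/mm
STS2 = 221 / 1.3 = 170.0 N/mm
STS3 = 175 / 1.3 = 134.6 N/mm
Mean = (75.4 + 170.0 + 134.6) / 3 = 126.7 N/mm


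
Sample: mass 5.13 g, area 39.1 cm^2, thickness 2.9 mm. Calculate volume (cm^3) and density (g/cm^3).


Thickness in cm = 2.9 / 10 = 0.29 cm
Volume = 39.1 x 0.29 = 11.339 cm^3
Density = 5.13 / 11.339 = 0.452 g/cm^3


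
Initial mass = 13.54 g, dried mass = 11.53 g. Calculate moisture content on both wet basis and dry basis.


Moisture lost = 13.54 - 11.53 = 2.01 g
Wet basis MC = 2.01 / 13.54 x 100 = 14.8%
Dry basis MC = 2.01 / 11.53 x 100 = 17.4%


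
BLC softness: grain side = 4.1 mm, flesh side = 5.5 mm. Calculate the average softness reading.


Average = (4.1 + 5.5) / 2
Average = 4.80 mm


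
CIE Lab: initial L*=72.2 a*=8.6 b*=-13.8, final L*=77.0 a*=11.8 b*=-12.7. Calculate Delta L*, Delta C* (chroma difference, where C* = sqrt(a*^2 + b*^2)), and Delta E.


Delta L* = 77.0 - 72.2 = 4.8
C1* = sqrt((8.6)^2 + (-13.8)^2) = 16.260
C2* = sqrt((11.8)^2 + (-12.7)^2) = 17.336
Delta C* = 17.336 - 16.260 = 1.08
Delta E = sqrt((4.8)^2 + (3.2)^2 + (1.1)^2) = 5.87


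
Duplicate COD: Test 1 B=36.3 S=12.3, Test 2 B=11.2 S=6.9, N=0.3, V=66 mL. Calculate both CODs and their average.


COD1 = 872.7 mg/L
COD2 = 156.4 mg/L
Average = 514.6 mg/L


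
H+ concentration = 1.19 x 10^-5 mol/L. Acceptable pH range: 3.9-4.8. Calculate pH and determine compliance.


pH = 4.92
Compliant: No

pH = -log10(1.19 x 10^-5) = 4.92
Range: 3.9 to 4.8
Compliant: No


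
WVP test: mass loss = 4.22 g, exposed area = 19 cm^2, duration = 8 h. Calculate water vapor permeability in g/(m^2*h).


WVP = mass_loss / (area x time) x 10000
WVP = 4.22 / (19 x 8) x 10000
WVP = 4.22 / 152 x 10000 = 277.63 g/(m^2*h)


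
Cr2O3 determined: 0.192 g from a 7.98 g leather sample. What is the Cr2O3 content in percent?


2.41%

Cr2O3% = 0.192 / 7.98 x 100
Cr2O3% = 2.41%


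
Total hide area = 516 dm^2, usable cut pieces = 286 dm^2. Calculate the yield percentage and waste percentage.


Yield = 55.4%
Waste = 44.6%


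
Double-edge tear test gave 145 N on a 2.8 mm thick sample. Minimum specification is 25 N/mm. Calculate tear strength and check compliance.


Tear strength = 145 / 2.8 = 51.8 N/mm
Required minimum = 25 N/mm
Compliant: Yes


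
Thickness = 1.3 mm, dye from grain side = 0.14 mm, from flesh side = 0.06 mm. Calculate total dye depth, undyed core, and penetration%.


Total dyed = 0.20 mm
Undyed core = 1.10 mm
Penetration = 15.4%

Total dyed = 0.14 + 0.06 = 0.20 mm
Undyed core = 1.3 - 0.20 = 1.10 mm
Penetration = 0.20 / 1.3 x 100 = 15.4%


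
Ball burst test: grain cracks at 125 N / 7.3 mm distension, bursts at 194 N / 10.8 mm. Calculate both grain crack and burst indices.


Crack index = 17.1 N/mm
Burst index = 18.0 N/mm

Crack index = 125 / 7.3 = 17.1 N/mm
Burst index = 194 / 10.8 = 18.0 N/mm


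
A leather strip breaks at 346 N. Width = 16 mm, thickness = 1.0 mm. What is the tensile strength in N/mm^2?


21.63 N/mm^2


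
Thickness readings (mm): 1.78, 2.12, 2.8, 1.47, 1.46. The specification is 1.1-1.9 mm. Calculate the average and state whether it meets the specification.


Sum = 9.63
Average = 9.63 / 5 = 1.93 mm
Specification range: 1.1 to 1.9 mm
Within spec: No


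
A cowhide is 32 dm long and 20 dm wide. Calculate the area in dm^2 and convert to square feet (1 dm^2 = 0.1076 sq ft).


Area = 32 x 20 = 640 dm^2
Conversion: 640 x 0.1076 = 68.86 sq ft


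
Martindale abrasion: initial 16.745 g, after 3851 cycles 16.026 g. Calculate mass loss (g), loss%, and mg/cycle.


Mass loss = 0.719 g
Loss = 4.29%
Rate = 0.187 mg/cycle

Loss = 16.745 - 16.026 = 0.719 g
Loss% = 0.719 / 16.745 x 100 = 4.29%
Rate = 0.719 / 3851 x 1000 = 0.187 mg/cycle


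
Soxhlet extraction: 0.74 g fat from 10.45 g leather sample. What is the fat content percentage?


7.1%


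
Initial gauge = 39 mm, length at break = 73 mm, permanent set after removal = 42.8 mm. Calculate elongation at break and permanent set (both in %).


Elongation at break = (73 - 39) / 39 x 100 = 87.2%
Permanent set = (42.8 - 39) / 39 x 100 = 9.7%


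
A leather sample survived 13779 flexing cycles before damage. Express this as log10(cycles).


log10(13779) = 4.14


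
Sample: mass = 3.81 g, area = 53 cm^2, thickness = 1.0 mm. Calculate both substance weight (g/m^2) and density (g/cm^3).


Substance weight = 718.9 g/m^2
Density = 0.719 g/cm^3


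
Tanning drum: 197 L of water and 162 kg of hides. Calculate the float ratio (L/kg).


1.2

Float ratio = water / hide weight
Ratio = 197 / 162 = 1.2


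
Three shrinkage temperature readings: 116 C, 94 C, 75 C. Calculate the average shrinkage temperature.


95.0 C

Average = (116 + 94 + 75) / 3
Average = 285 / 3 = 95.0 C


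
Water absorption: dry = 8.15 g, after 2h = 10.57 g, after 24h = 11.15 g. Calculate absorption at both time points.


WA (2h) = (10.57 - 8.15) / 8.15 x 100 = 29.7%
WA (24h) = (11.15 - 8.15) / 8.15 x 100 = 36.8%


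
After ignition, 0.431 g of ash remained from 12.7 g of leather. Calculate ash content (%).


Ash% = 0.431 / 12.7 x 100
Ash% = 3.39%


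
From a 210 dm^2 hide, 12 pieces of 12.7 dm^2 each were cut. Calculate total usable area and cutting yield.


Total usable = 12 x 12.7 = 152.4 dm^2
Yield = 152.4 / 210 x 100 = 72.6%


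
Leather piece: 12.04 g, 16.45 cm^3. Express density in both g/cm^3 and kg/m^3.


0.732 g/cm^3
732 kg/m^3


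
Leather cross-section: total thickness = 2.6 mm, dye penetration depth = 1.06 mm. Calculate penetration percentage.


40.8%


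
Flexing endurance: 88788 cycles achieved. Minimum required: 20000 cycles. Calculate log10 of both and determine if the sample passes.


Achieved: log10 = 4.95
Required: log10 = 4.30
Passes: Yes


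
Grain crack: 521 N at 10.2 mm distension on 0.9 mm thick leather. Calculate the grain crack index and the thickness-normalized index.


Crack index = 51.1 N/mm
Normalized index = 56.8 N/mm per mm


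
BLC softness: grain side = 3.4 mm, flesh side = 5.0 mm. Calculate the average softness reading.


4.20 mm

Average = (3.4 + 5.0) / 2
Average = 4.20 mm


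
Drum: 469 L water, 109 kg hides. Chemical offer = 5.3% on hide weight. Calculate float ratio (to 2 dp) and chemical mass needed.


Float ratio = 469 / 109 = 4.30
Chemical = 109 x 5.3 / 100 = 5.777 kg


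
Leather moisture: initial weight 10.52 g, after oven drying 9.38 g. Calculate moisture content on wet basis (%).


10.8%


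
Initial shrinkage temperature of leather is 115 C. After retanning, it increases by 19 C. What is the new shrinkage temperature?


134 C

New Ts = 115 + 19 = 134 C


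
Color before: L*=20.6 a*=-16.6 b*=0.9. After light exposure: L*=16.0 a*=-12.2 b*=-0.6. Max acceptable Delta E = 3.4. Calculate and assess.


dL = -4.6, da = 4.4, db = -1.5
dE = sqrt((-4.6)^2 + (4.4)^2 + (-1.5)^2) = 6.54
Max = 3.4
Passes: No


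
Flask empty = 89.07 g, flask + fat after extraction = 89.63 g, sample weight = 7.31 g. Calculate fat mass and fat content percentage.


Fat mass = 89.63 - 89.07 = 0.56 g
Fat% = 0.56 / 7.31 x 100 = 7.7%


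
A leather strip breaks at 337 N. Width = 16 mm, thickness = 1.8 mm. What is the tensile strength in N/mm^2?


Cross-sectional area = 16 x 1.8 = 28.8 mm^2
Tensile strength = 337 / 28.8 = 11.70 N/mm^2


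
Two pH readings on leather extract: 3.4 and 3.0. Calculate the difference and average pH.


Difference = 0.4
Average pH = 3.20

Difference = |3.4 - 3.0| = 0.4
Average = (3.4 + 3.0) / 2 = 3.20


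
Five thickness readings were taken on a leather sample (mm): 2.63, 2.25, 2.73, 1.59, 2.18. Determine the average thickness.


Sum = 2.63 + 2.25 + 2.73 + 1.59 + 2.18 = 11.38
Average = 11.38 / 5 = 2.28 mm


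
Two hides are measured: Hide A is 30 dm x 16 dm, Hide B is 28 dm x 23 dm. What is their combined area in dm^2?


Hide A area = 30 x 16 = 480 dm^2
Hide B area = 28 x 23 = 644 dm^2
Total = 480 + 644 = 1124 dm^2


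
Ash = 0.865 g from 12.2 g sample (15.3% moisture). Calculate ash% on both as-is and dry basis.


As-is ash = 7.09%
Dry-basis ash = 8.37%

As-is ash% = 0.865 / 12.2 x 100 = 7.09%
Dry mass = 12.2 x (100 - 15.3) / 100 = 10.3334 g
Dry-basis ash% = 0.865 / 10.3334 x 100 = 8.37%


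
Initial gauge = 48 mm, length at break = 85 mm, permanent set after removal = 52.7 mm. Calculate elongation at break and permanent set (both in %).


Elongation at break = 77.1%
Permanent set = 9.8%

Elongation at break = (85 - 48) / 48 x 100 = 77.1%
Permanent set = (52.7 - 48) / 48 x 100 = 9.8%


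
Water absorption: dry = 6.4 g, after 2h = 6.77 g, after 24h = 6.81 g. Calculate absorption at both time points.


WA (2h) = (6.77 - 6.4) / 6.4 x 100 = 5.8%
WA (24h) = (6.81 - 6.4) / 6.4 x 100 = 6.4%


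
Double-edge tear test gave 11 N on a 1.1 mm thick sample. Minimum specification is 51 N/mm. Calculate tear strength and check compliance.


Tear strength = 10.0 N/mm
Compliant: No


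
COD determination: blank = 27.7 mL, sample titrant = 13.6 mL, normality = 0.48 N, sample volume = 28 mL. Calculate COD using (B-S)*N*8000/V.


COD = (27.7 - 13.6) x 0.48 x 8000 / 28
COD = 14.1 x 0.48 x 8000 / 28
COD = 1933.7 mg/L


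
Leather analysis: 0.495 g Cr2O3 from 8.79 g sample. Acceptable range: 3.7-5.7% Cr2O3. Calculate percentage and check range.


Cr2O3% = 0.495 / 8.79 x 100 = 5.63%
Acceptable range: 3.7 to 5.7%
Within range: Yes


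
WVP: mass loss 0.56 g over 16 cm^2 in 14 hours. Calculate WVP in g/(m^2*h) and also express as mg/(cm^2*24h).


WVP = 25.00 g/(m^2*h)
Daily rate = 60.00 mg/(cm^2*24h)


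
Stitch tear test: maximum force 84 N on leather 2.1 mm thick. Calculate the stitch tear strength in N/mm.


40.0 N/mm

Stitch tear strength = force / thickness
STS = 84 / 2.1 = 40.0 N/mm


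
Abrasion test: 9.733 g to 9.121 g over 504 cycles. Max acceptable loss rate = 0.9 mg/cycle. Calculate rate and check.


Loss = 9.733 - 9.121 = 0.612 g
Rate = 0.612 g / 504 cycles x 1000 = 1.214 mg/cycle
Max = 0.9 mg/cycle
Passes: No


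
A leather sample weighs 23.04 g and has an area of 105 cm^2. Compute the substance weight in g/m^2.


Substance weight = mass / area x 10000
SW = 23.04 / 105 x 10000
SW = 2194.3 g/m^2


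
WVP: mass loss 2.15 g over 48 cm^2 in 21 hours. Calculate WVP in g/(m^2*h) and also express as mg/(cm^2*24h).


WVP = 21.33 g/(m^2*h)
Daily rate = 51.19 mg/(cm^2*24h)


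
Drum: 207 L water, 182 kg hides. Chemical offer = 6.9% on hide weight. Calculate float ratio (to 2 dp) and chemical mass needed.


Float ratio = 207 / 182 = 1.14
Chemical = 182 x 6.9 / 100 = 12.558 kg


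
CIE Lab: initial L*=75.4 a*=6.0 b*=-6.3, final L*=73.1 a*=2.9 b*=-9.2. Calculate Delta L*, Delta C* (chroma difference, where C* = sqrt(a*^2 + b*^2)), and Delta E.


Delta L* = 73.1 - 75.4 = -2.3
C1* = sqrt((6.0)^2 + (-6.3)^2) = 8.700
C2* = sqrt((2.9)^2 + (-9.2)^2) = 9.646
Delta C* = 9.646 - 8.700 = 0.95
Delta E = sqrt((-2.3)^2 + (-3.1)^2 + (-2.9)^2) = 4.83


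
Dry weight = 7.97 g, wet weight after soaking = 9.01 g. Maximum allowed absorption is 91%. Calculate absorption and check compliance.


WA = (9.01 - 7.97) / 7.97 x 100 = 13.0%
Maximum allowed: 91%
Compliant: Yes


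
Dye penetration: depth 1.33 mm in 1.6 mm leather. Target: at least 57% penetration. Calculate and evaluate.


Penetration = 83.1%
Meets target: Yes


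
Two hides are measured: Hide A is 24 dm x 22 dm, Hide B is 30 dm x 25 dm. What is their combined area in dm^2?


1278 dm^2


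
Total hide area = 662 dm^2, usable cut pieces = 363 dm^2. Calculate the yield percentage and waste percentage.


Yield = 363 / 662 x 100 = 54.8%
Waste = 662 - 363 = 299 dm^2
Waste% = 100 - 54.8 = 45.2%


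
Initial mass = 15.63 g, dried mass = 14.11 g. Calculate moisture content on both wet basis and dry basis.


Moisture lost = 15.63 - 14.11 = 1.52 g
Wet basis MC = 1.52 / 15.63 x 100 = 9.7%
Dry basis MC = 1.52 / 14.11 x 100 = 10.8%


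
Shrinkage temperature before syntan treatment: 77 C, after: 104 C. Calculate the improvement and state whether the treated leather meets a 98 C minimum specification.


Improvement = 27 C
Meets 98 C spec: Yes


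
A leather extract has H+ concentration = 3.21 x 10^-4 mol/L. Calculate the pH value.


pH = 3.49

pH = -log10[H+]
pH = -log10(3.21 x 10^-4) = 3.49


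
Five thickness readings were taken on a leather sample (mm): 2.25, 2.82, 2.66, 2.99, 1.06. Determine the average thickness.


Sum = 2.25 + 2.82 + 2.66 + 2.99 + 1.06 = 11.78
Average = 11.78 / 5 = 2.36 mm


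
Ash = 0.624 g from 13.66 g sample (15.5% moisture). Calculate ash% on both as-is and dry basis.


As-is ash% = 0.624 / 13.66 x 100 = 4.57%
Dry mass = 13.66 x (100 - 15.5) / 100 = 11.5427 g
Dry-basis ash% = 0.624 / 11.5427 x 100 = 5.41%


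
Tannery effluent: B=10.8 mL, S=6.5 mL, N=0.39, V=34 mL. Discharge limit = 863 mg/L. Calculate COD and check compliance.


COD = (10.8 - 6.5) x 0.39 x 8000 / 34 = 394.6 mg/L
Limit: 863 mg/L
Compliant: Yes


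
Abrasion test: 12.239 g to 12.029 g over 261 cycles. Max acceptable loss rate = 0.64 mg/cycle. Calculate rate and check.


Rate = 0.805 mg/cycle
Passes: No

Loss = 12.239 - 12.029 = 0.210 g
Rate = 0.210 g / 261 cycles x 1000 = 0.805 mg/cycle
Max = 0.64 mg/cycle
Passes: No


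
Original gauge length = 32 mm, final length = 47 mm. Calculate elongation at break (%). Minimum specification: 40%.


Elongation = 46.9%
Meets spec: Yes


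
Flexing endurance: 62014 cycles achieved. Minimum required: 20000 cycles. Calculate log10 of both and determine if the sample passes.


Achieved: log10 = 4.79
Required: log10 = 4.30
Passes: Yes


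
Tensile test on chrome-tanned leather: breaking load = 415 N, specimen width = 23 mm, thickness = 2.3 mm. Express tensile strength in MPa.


Cross-section = 23 x 2.3 = 52.9 mm^2
TS = 415 / 52.9 = 7.84 MPa
(1 N/mm^2 = 1 MPa)


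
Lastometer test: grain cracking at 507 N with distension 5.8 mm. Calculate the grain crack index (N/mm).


87.4 N/mm


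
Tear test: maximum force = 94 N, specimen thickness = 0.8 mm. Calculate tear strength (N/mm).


Tear strength = force / thickness
Tear = 94 / 0.8 = 117.5 N/mm


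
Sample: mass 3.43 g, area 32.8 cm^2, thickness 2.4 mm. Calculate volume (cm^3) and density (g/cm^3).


Thickness in cm = 2.4 / 10 = 0.24 cm
Volume = 32.8 x 0.24 = 7.872 cm^3
Density = 3.43 / 7.872 = 0.436 g/cm^3
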